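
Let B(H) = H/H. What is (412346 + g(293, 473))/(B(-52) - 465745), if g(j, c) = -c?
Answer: -137291/155248 ≈ -0.88433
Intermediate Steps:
B(H) = 1
(412346 + g(293, 473))/(B(-52) - 465745) = (412346 - 1*473)/(1 - 465745) = (412346 - 473)/(-465744) = 411873*(-1/465744) = -137291/155248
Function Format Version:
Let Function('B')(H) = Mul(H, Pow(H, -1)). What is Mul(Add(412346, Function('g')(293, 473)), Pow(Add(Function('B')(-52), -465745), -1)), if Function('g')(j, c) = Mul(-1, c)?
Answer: Rational(-137291, 155248) ≈ -0.88433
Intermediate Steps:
Function('B')(H) = 1
Mul(Add(412346, Function('g')(293, 473)), Pow(Add(Function('B')(-52), -465745), -1)) = Mul(Add(412346, Mul(-1, 473)), Pow(Add(1, -465745), -1)) = Mul(Add(412346, -473), Pow(-465744, -1)) = Mul(411873, Rational(-1, 465744)) = Rational(-137291, 155248)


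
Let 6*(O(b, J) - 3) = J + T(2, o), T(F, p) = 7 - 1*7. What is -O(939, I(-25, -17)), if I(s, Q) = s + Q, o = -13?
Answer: 4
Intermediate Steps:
T(F, p) = 0 (T(F, p) = 7 - 7 = 0)
I(s, Q) = Q + s
O(b, J) = 3 + J/6 (O(b, J) = 3 + (J + 0)/6 = 3 + J/6)
-O(939, I(-25, -17)) = -(3 + (-17 - 25)/6) = -(3 + (1/6)*(-42)) = -(3 - 7) = -1*(-4) = 4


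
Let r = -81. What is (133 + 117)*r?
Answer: -20250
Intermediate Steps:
(133 + 117)*r = (133 + 117)*(-81) = 250*(-81) = -20250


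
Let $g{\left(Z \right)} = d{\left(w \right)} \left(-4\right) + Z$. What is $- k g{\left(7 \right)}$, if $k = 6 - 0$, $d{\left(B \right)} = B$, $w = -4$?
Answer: $-138$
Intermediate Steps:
$g{\left(Z \right)} = 16 + Z$ ($g{\left(Z \right)} = \left(-4\right) \left(-4\right) + Z = 16 + Z$)
$k = 6$ ($k = 6 + 0 = 6$)
$- k g{\left(7 \right)} = - 6 \left(16 + 7\right) = - 6 \cdot 23 = \left(-1\right) 138 = -138$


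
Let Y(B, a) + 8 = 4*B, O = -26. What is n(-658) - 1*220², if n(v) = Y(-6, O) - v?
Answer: -47774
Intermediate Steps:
Y(B, a) = -8 + 4*B
n(v) = -32 - v (n(v) = (-8 + 4*(-6)) - v = (-8 - 24) - v = -32 - v)
n(-658) - 1*220² = (-32 - 1*(-658)) - 1*220² = (-32 + 658) - 1*48400 = 626 - 48400 = -47774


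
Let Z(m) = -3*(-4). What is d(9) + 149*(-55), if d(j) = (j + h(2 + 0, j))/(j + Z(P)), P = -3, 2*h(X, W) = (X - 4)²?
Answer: -172084/21 ≈ -8194.5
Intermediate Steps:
h(X, W) = (-4 + X)²/2 (h(X, W) = (X - 4)²/2 = (-4 + X)²/2)
Z(m) = 12
d(j) = (2 + j)/(12 + j) (d(j) = (j + (-4 + (2 + 0))²/2)/(j + 12) = (j + (-4 + 2)²/2)/(12 + j) = (j + (½)*(-2)²)/(12 + j) = (j + (½)*4)/(12 + j) = (j + 2)/(12 + j) = (2 + j)/(12 + j))
d(9) + 149*(-55) = (2 + 9)/(12 + 9) + 149*(-55) = 11/21 - 8195 = -172084/21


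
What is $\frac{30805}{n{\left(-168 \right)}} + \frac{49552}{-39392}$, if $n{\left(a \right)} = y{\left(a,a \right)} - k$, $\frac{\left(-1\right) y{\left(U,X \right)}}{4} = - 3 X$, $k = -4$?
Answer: $- \frac{41036537}{2476772} \approx -16.569$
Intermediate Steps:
$y{\left(U,X \right)} = 12 X$ ($y{\left(U,X \right)} = - 4 \left(- 3 X\right) = 12 X$)
$n{\left(a \right)} = 4 + 12 a$ ($n{\left(a \right)} = 12 a - -4 = 12 a + 4 = 4 + 12 a$)
$\frac{30805}{n{\left(-168 \right)}} + \frac{49552}{-39392} = \frac{30805}{4 + 12 \left(-168\right)} + \frac{49552}{-39392} = \frac{30805}{4 - 2016} + 49552 \left(- \frac{1}{39392}\right) = \frac{30805}{-2012} - \frac{3097}{2462} = 30805 \left(- \frac{1}{2012}\right) - \frac{3097}{2462} = - \frac{30805}{2012} - \frac{3097}{2462} = - \frac{41036537}{2476772}$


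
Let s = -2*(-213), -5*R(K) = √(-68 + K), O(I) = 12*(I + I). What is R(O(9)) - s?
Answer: -426 - 2*√37/5 ≈ -428.43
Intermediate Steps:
O(I) = 24*I (O(I) = 12*(2*I) = 24*I)
R(K) = -√(-68 + K)/5
s = 426
R(O(9)) - s = -√(-68 + 24*9)/5 - 1*426 = -√(-68 + 216)/5 - 426 = -2*√37/5 - 426 = -426 - 2*√37/5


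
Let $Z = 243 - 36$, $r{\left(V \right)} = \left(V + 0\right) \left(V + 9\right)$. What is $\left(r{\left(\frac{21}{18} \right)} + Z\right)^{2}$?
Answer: $\frac{62078641}{1296} \approx 47900.0$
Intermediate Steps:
$r{\left(V \right)} = V \left(9 + V\right)$
$Z = 207$ ($Z = 243 - 36 = 207$)
$\left(r{\left(\frac{21}{18} \right)} + Z\right)^{2} = \left(\frac{21}{18} \left(9 + \frac{21}{18}\right) + 207\right)^{2} = \left(21 \cdot \frac{1}{18} \left(9 + 21 \cdot \frac{1}{18}\right) + 207\right)^{2} = \left(\frac{7 \left(9 + \frac{7}{6}\right)}{6} + 207\right)^{2} = \left(\frac{7}{6} \cdot \frac{61}{6} + 207\right)^{2} = \left(\frac{427}{36} + 207\right)^{2} = \left(\frac{7879}{36}\right)^{2} = \frac{62078641}{1296}$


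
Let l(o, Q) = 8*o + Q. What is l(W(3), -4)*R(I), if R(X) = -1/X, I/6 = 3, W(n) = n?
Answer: -10/9 ≈ -1.1111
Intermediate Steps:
l(o, Q) = Q + 8*o
I = 18 (I = 6*3 = 18)
l(W(3), -4)*R(I) = (-4 + 8*3)*(-1/18) = (-4 + 24)*(-1*1/18) = 20*(-1/18) = -10/9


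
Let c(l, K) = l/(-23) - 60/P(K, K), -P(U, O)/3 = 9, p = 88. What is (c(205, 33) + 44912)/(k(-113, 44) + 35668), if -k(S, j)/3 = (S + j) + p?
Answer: 9295399/7371477 ≈ 1.2610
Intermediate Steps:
P(U, O) = -27 (P(U, O) = -3*9 = -27)
k(S, j) = -264 - 3*S - 3*j (k(S, j) = -3*((S + j) + 88) = -3*(88 + S + j) = -264 - 3*S - 3*j)
c(l, K) = 20/9 - l/23 (c(l, K) = l/(-23) - 60/(-27) = l*(-1/23) - 60*(-1/27) = -l/23 + 20/9 = 20/9 - l/23)
(c(205, 33) + 44912)/(k(-113, 44) + 35668) = ((20/9 - 1/23*205) + 44912)/((-264 - 3*(-113) - 3*44) + 35668) = ((20/9 - 205/23) + 44912)/((-264 + 339 - 132) + 35668) = (-1385/207 + 44912)/(-57 + 35668) = (9295399/207)/35611 = (9295399/207)*(1/35611) = 9295399/7371477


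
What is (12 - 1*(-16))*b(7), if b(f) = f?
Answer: 196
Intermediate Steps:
(12 - 1*(-16))*b(7) = (12 - 1*(-16))*7 = (12 + 16)*7 = 28*7 = 196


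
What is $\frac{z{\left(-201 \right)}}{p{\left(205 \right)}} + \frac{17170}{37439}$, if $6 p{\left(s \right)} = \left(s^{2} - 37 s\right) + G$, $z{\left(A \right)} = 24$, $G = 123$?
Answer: $\frac{199612642}{431334719} \approx 0.46278$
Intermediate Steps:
$p{\left(s \right)} = \frac{41}{2} - \frac{37 s}{6} + \frac{s^{2}}{6}$ ($p{\left(s \right)} = \frac{\left(s^{2} - 37 s\right) + 123}{6} = \frac{123 + s^{2} - 37 s}{6} = \frac{41}{2} - \frac{37 s}{6} + \frac{s^{2}}{6}$)
$\frac{z{\left(-201 \right)}}{p{\left(205 \right)}} + \frac{17170}{37439} = \frac{24}{\frac{41}{2} - \frac{7585}{6} + \frac{205^{2}}{6}} + \frac{17170}{37439} = \frac{24}{\frac{41}{2} - \frac{7585}{6} + \frac{1}{6} \cdot 42025} + 17170 \cdot \frac{1}{37439} = \frac{24}{\frac{41}{2} - \frac{7585}{6} + \frac{42025}{6}} + \frac{17170}{37439} = \frac{24}{\frac{11521}{2}} + \frac{17170}{37439} = 24 \cdot \frac{2}{11521} + \frac{17170}{37439} = \frac{48}{11521} + \frac{17170}{37439} = \frac{199612642}{431334719}$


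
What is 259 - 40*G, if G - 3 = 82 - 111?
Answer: 1299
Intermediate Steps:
G = -26 (G = 3 + (82 - 111) = 3 - 29 = -26)
259 - 40*G = 259 - 40*(-26) = 259 + 1040 = 1299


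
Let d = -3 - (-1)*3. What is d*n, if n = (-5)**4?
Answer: 0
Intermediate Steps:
d = 0 (d = -3 - 1*(-3) = -3 + 3 = 0)
n = 625
d*n = 0*625 = 0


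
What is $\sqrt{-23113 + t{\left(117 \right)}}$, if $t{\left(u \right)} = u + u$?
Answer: $i \sqrt{22879} \approx 151.26 i$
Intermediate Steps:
$t{\left(u \right)} = 2 u$
$\sqrt{-23113 + t{\left(117 \right)}} = \sqrt{-23113 + 2 \cdot 117} = \sqrt{-23113 + 234} = \sqrt{-22879} = i \sqrt{22879}$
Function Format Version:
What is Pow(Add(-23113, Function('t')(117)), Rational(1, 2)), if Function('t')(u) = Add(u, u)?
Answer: Mul(I, Pow(22879, Rational(1, 2))) ≈ Mul(151.26, I)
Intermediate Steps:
Function('t')(u) = Mul(2, u)
Pow(Add(-23113, Function('t')(117)), Rational(1, 2)) = Pow(Add(-23113, Mul(2, 117)), Rational(1, 2)) = Pow(Add(-23113, 234), Rational(1, 2)) = Pow(-22879, Rational(1, 2)) = Mul(I, Pow(22879, Rational(1, 2)))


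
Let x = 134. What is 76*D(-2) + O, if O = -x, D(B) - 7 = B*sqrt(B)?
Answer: 398 - 152*I*sqrt(2) ≈ 398.0 - 214.96*I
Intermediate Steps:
D(B) = 7 + B**(3/2) (D(B) = 7 + B*sqrt(B) = 7 + B**(3/2))
O = -134 (O = -1*134 = -134)
76*D(-2) + O = 76*(7 + (-2)**(3/2)) - 134 = 76*(7 - 2*I*sqrt(2)) - 134 = (532 - 152*I*sqrt(2)) - 134 = 398 - 152*I*sqrt(2)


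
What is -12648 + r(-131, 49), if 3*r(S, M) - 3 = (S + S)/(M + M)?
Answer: -1859240/147 ≈ -12648.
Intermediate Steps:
r(S, M) = 1 + S/(3*M) (r(S, M) = 1 + ((S + S)/(M + M))/3 = 1 + ((2*S)/((2*M)))/3 = 1 + ((2*S)*(1/(2*M)))/3 = 1 + (S/M)/3 = 1 + S/(3*M))
-12648 + r(-131, 49) = -12648 + (49 + (⅓)*(-131))/49 = -12648 + (49 - 131/3)/49 = -12648 + (1/49)*(16/3) = -12648 + 16/147 = -1859240/147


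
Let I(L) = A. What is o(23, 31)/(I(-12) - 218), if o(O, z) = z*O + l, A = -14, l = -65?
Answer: -81/29 ≈ -2.7931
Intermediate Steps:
o(O, z) = -65 + O*z (o(O, z) = z*O - 65 = O*z - 65 = -65 + O*z)
I(L) = -14
o(23, 31)/(I(-12) - 218) = (-65 + 23*31)/(-14 - 218) = (-65 + 713)/(-232) = 648*(-1/232) = -81/29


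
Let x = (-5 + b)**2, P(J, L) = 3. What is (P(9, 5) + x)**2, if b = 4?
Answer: 16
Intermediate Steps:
x = 1 (x = (-5 + 4)**2 = (-1)**2 = 1)
(P(9, 5) + x)**2 = (3 + 1)**2 = 4**2 = 16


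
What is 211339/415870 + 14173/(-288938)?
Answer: 1060956586/2310781655 ≈ 0.45913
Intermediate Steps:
211339/415870 + 14173/(-288938) = 211339*(1/415870) + 14173*(-1/288938) = 211339/415870 - 14173/288938 = 1060956586/2310781655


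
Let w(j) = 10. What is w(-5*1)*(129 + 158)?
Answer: 2870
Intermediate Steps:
w(-5*1)*(129 + 158) = 10*(129 + 158) = 10*287 = 2870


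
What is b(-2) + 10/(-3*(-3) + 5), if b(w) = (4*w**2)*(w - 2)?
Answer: -443/7 ≈ -63.286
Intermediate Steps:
b(w) = 4*w**2*(-2 + w) (b(w) = (4*w**2)*(-2 + w) = 4*w**2*(-2 + w))
b(-2) + 10/(-3*(-3) + 5) = 4*(-2)**2*(-2 - 2) + 10/(-3*(-3) + 5) = 4*4*(-4) + 10/(9 + 5) = -64 + 10/14 = -64 + 10*(1/14) = -64 + 5/7 = -443/7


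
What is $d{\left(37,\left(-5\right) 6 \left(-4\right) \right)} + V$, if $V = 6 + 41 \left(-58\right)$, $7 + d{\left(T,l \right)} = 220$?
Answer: $-2159$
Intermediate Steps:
$d{\left(T,l \right)} = 213$ ($d{\left(T,l \right)} = -7 + 220 = 213$)
$V = -2372$ ($V = 6 - 2378 = -2372$)
$d{\left(37,\left(-5\right) 6 \left(-4\right) \right)} + V = 213 - 2372 = -2159$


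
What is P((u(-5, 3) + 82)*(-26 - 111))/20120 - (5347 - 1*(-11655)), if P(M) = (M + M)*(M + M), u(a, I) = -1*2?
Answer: 3460154/503 ≈ 6879.0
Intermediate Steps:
u(a, I) = -2
P(M) = 4*M**2 (P(M) = (2*M)*(2*M) = 4*M**2)
P((u(-5, 3) + 82)*(-26 - 111))/20120 - (5347 - 1*(-11655)) = (4*((-2 + 82)*(-26 - 111))**2)/20120 - (5347 - 1*(-11655)) = (4*(80*(-137))**2)*(1/20120) - (5347 + 11655) = (4*(-10960)**2)*(1/20120) - 1*17002 = (4*120121600)*(1/20120) - 17002 = 480486400*(1/20120) - 17002 = 12012160/503 - 17002 = 3460154/503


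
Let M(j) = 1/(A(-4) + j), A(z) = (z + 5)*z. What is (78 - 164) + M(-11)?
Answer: -1291/15 ≈ -86.067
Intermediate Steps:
A(z) = z*(5 + z) (A(z) = (5 + z)*z = z*(5 + z))
M(j) = 1/(-4 + j) (M(j) = 1/(-4*(5 - 4) + j) = 1/(-4*1 + j) = 1/(-4 + j))
(78 - 164) + M(-11) = (78 - 164) + 1/(-4 - 11) = -86 + 1/(-15) = -86 - 1/15 = -1291/15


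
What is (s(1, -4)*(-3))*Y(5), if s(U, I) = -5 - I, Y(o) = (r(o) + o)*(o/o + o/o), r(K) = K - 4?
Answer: 36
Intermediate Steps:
r(K) = -4 + K
Y(o) = -8 + 4*o (Y(o) = ((-4 + o) + o)*(o/o + o/o) = (-4 + 2*o)*(1 + 1) = (-4 + 2*o)*2 = -8 + 4*o)
(s(1, -4)*(-3))*Y(5) = ((-5 - 1*(-4))*(-3))*(-8 + 4*5) = ((-5 + 4)*(-3))*(-8 + 20) = -1*(-3)*12 = 3*12 = 36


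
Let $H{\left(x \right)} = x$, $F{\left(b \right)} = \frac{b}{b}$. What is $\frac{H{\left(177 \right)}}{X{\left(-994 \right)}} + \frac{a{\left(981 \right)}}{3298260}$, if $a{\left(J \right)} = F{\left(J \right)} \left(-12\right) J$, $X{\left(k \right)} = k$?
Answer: $- \frac{7089207}{39029410} \approx -0.18164$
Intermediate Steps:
$F{\left(b \right)} = 1$
$a{\left(J \right)} = - 12 J$ ($a{\left(J \right)} = 1 \left(-12\right) J = - 12 J$)
$\frac{H{\left(177 \right)}}{X{\left(-994 \right)}} + \frac{a{\left(981 \right)}}{3298260} = \frac{177}{-994} + \frac{\left(-12\right) 981}{3298260} = 177 \left(- \frac{1}{994}\right) - \frac{981}{274855} = - \frac{177}{994} - \frac{981}{274855} = - \frac{7089207}{39029410}$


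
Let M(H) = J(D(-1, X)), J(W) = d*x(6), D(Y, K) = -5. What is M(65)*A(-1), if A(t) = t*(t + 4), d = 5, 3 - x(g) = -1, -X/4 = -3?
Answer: -60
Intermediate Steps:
X = 12 (X = -4*(-3) = 12)
x(g) = 4 (x(g) = 3 - 1*(-1) = 3 + 1 = 4)
J(W) = 20 (J(W) = 5*4 = 20)
A(t) = t*(4 + t)
M(H) = 20
M(65)*A(-1) = 20*(-(4 - 1)) = 20*(-1*3) = 20*(-3) = -60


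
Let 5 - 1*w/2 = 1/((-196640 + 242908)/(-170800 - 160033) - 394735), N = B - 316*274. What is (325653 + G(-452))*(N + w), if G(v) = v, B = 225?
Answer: -3667108818620404186061/130591410523 ≈ -2.8081e+10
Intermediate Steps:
N = -86359 (N = 225 - 316*274 = 225 - 86584 = -86359)
w = 1305914766896/130591410523 (w = 10 - 2/((-196640 + 242908)/(-170800 - 160033) - 394735) = 10 - 2/(46268/(-330833) - 394735) = 10 - 2/(46268*(-1/330833) - 394735) = 10 - 2/(-46268/330833 - 394735) = 10 - 2/(-130591410523/330833) = 10 - 2*(-330833/130591410523) = 10 + 661666/130591410523 = 1305914766896/130591410523 ≈ 10.000)
(325653 + G(-452))*(N + w) = (325653 - 452)*(-86359 + 1305914766896/130591410523) = 325201*(-11276437706588861/130591410523) = -3667108818620404186061/130591410523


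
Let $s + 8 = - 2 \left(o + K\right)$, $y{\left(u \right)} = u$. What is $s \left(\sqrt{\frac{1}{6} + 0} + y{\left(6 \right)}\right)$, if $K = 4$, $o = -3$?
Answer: $-60 - \frac{5 \sqrt{6}}{3} \approx -64.083$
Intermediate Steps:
$s = -10$ ($s = -8 - 2 \left(-3 + 4\right) = -8 - 2 = -10$)
$s \left(\sqrt{\frac{1}{6} + 0} + y{\left(6 \right)}\right) = - 10 \left(\sqrt{\frac{1}{6} + 0} + 6\right) = - 10 \left(\sqrt{\frac{1}{6}} + 6\right) = - 10 \left(\frac{\sqrt{6}}{6} + 6\right) = - 10 \left(6 + \frac{\sqrt{6}}{6}\right) = -60 - \frac{5 \sqrt{6}}{3}$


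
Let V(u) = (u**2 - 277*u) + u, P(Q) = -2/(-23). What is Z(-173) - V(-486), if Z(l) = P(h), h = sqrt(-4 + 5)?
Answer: -8517634/23 ≈ -3.7033e+5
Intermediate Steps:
h = 1 (h = sqrt(1) = 1)
P(Q) = 2/23 (P(Q) = -2*(-1/23) = 2/23)
Z(l) = 2/23
V(u) = u**2 - 276*u
Z(-173) - V(-486) = 2/23 - (-486)*(-276 - 486) = 2/23 - (-486)*(-762) = 2/23 - 1*370332 = 2/23 - 370332 = -8517634/23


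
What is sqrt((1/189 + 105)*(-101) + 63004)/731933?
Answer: sqrt(207969510)/46111779 ≈ 0.00031274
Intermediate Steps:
sqrt((1/189 + 105)*(-101) + 63004)/731933 = sqrt((1/189 + 105)*(-101) + 63004)*(1/731933) = sqrt((19846/189)*(-101) + 63004)*(1/731933) = sqrt(-2004446/189 + 63004)*(1/731933) = sqrt(9903310/189)*(1/731933) = (sqrt(207969510)/63)*(1/731933) = sqrt(207969510)/46111779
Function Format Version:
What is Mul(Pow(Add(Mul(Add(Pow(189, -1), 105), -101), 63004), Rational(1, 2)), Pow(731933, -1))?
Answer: Mul(Rational(1, 46111779), Pow(207969510, Rational(1, 2))) ≈ 0.00031274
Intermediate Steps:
Mul(Pow(Add(Mul(Add(Pow(189, -1), 105), -101), 63004), Rational(1, 2)), Pow(731933, -1)) = Mul(Pow(Add(Mul(Add(Rational(1, 189), 105), -101), 63004), Rational(1, 2)), Rational(1, 731933)) = Mul(Pow(Add(Mul(Rational(19846, 189), -101), 63004), Rational(1, 2)), Rational(1, 731933)) = Mul(Pow(Add(Rational(-2004446, 189), 63004), Rational(1, 2)), Rational(1, 731933)) = Mul(Pow(Rational(9903310, 189), Rational(1, 2)), Rational(1, 731933)) = Mul(Mul(Rational(1, 63), Pow(207969510, Rational(1, 2))), Rational(1, 731933)) = Mul(Rational(1, 46111779), Pow(207969510, Rational(1, 2)))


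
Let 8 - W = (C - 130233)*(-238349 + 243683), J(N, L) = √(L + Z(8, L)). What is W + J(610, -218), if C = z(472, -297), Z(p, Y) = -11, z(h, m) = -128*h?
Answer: 1016921774 + I*√229 ≈ 1.0169e+9 + 15.133*I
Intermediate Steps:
C = -60416 (C = -128*472 = -60416)
J(N, L) = √(-11 + L) (J(N, L) = √(L - 11) = √(-11 + L))
W = 1016921774 (W = 8 - (-60416 - 130233)*(-238349 + 243683) = 8 - (-190649)*5334 = 8 - 1*(-1016921766) = 8 + 1016921766 = 1016921774)
W + J(610, -218) = 1016921774 + √(-11 - 218) = 1016921774 + √(-229) = 1016921774 + I*√229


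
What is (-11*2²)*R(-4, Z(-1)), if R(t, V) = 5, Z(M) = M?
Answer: -220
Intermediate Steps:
(-11*2²)*R(-4, Z(-1)) = -11*2²*5 = -11*4*5 = -44*5 = -220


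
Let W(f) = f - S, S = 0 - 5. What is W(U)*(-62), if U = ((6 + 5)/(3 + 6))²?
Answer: -32612/81 ≈ -402.62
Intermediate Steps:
S = -5
U = 121/81 (U = (11/9)² = 121/81 ≈ 1.4938)
W(f) = 5 + f (W(f) = f - 1*(-5) = f + 5 = 5 + f)
W(U)*(-62) = (5 + 121/81)*(-62) = (526/81)*(-62) = -32612/81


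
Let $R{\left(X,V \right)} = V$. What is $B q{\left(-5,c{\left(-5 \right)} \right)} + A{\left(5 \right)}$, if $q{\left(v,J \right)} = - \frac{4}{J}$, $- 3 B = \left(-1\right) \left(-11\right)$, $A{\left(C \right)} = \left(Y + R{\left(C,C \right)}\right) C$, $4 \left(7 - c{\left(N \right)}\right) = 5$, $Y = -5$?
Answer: $\frac{176}{69} \approx 2.5507$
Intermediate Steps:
$c{\left(N \right)} = \frac{23}{4}$ ($c{\left(N \right)} = 7 - \frac{5}{4} = \frac{23}{4}$)
$A{\left(C \right)} = C \left(-5 + C\right)$ ($A{\left(C \right)} = \left(-5 + C\right) C = C \left(-5 + C\right)$)
$B = - \frac{11}{3}$ ($B = - \frac{\left(-1\right) \left(-11\right)}{3} = \left(- \frac{1}{3}\right) 11 = - \frac{11}{3} \approx -3.6667$)
$B q{\left(-5,c{\left(-5 \right)} \right)} + A{\left(5 \right)} = - \frac{11 \left(- \frac{4}{\frac{23}{4}}\right)}{3} + 5 \left(-5 + 5\right) = - \frac{11 \left(\left(-4\right) \frac{4}{23}\right)}{3} + 5 \cdot 0 = \left(- \frac{11}{3}\right) \left(- \frac{16}{23}\right) + 0 = \frac{176}{69} + 0 = \frac{176}{69}$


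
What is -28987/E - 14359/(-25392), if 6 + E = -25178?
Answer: 68603435/39967008 ≈ 1.7165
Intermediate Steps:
E = -25184 (E = -6 - 25178 = -25184)
-28987/E - 14359/(-25392) = -28987/(-25184) - 14359/(-25392) = -28987*(-1/25184) - 14359*(-1/25392) = 28987/25184 + 14359/25392 = 68603435/39967008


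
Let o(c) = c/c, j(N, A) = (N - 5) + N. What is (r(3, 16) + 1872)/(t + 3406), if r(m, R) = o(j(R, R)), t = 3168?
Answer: 1873/6574 ≈ 0.28491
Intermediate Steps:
j(N, A) = -5 + 2*N (j(N, A) = (-5 + N) + N = -5 + 2*N)
o(c) = 1
r(m, R) = 1
(r(3, 16) + 1872)/(t + 3406) = (1 + 1872)/(3168 + 3406) = 1873/6574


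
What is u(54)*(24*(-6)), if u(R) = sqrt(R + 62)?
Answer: -288*sqrt(29) ≈ -1550.9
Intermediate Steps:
u(R) = sqrt(62 + R)
u(54)*(24*(-6)) = sqrt(62 + 54)*(24*(-6)) = sqrt(116)*(-144) = (2*sqrt(29))*(-144) = -288*sqrt(29)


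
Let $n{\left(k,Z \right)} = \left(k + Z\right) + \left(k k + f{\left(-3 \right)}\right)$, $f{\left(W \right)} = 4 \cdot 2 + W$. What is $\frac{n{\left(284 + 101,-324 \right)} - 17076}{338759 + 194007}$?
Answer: $\frac{131215}{532766} \approx 0.24629$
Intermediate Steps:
$f{\left(W \right)} = 8 + W$
$n{\left(k,Z \right)} = 5 + Z + k + k^{2}$ ($n{\left(k,Z \right)} = \left(k + Z\right) + \left(k k + \left(8 - 3\right)\right) = \left(Z + k\right) + \left(k^{2} + 5\right) = \left(Z + k\right) + \left(5 + k^{2}\right) = 5 + Z + k + k^{2}$)
$\frac{n{\left(284 + 101,-324 \right)} - 17076}{338759 + 194007} = \frac{\left(5 - 324 + \left(284 + 101\right) + \left(284 + 101\right)^{2}\right) - 17076}{338759 + 194007} = \frac{\left(5 - 324 + 385 + 385^{2}\right) - 17076}{532766} = \left(\left(5 - 324 + 385 + 148225\right) - 17076\right) \frac{1}{532766} = \left(148291 - 17076\right) \frac{1}{532766} = 131215 \cdot \frac{1}{532766} = \frac{131215}{532766}$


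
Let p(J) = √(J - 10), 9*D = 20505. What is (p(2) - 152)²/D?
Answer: 69288/6835 - 1824*I*√2/6835 ≈ 10.137 - 0.3774*I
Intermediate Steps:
D = 6835/3 (D = (⅑)*20505 = 6835/3 ≈ 2278.3)
p(J) = √(-10 + J)
(p(2) - 152)²/D = (√(-10 + 2) - 152)²/(6835/3) = (√(-8) - 152)²*(3/6835) = (2*I*√2 - 152)²*(3/6835) = (-152 + 2*I*√2)²*(3/6835) = 3*(-152 + 2*I*√2)²/6835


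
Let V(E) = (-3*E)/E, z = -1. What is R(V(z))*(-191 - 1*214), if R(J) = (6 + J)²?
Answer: -3645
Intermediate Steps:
V(E) = -3
R(V(z))*(-191 - 1*214) = (6 - 3)²*(-191 - 1*214) = 3²*(-191 - 214) = 9*(-405) = -3645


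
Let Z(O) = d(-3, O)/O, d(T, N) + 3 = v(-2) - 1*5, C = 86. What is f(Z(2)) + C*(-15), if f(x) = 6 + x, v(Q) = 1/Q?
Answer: -5153/4 ≈ -1288.3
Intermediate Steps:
d(T, N) = -17/2 (d(T, N) = -3 + (1/(-2) - 1*5) = -3 + (-½ - 5) = -3 - 11/2 = -17/2)
Z(O) = -17/(2*O)
f(Z(2)) + C*(-15) = (6 - 17/2/2) + 86*(-15) = (6 - 17/2*½) - 1290 = (6 - 17/4) - 1290 = 7/4 - 1290 = -5153/4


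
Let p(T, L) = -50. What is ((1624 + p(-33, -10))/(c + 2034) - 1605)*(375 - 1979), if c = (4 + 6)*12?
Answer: 2771387992/1077 ≈ 2.5732e+6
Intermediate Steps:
c = 120 (c = 10*12 = 120)
((1624 + p(-33, -10))/(c + 2034) - 1605)*(375 - 1979) = ((1624 - 50)/(120 + 2034) - 1605)*(375 - 1979) = (1574/2154 - 1605)*(-1604) = (1574*(1/2154) - 1605)*(-1604) = (787/1077 - 1605)*(-1604) = -1727798/1077*(-1604) = 2771387992/1077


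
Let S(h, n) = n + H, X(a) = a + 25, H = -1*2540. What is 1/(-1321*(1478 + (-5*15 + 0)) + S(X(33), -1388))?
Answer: -1/1857291 ≈ -5.3842e-7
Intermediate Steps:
H = -2540
X(a) = 25 + a
S(h, n) = -2540 + n (S(h, n) = n - 2540 = -2540 + n)
1/(-1321*(1478 + (-5*15 + 0)) + S(X(33), -1388)) = 1/(-1321*(1478 + (-5*15 + 0)) + (-2540 - 1388)) = 1/(-1321*(1478 + (-75 + 0)) - 3928) = 1/(-1321*(1478 - 75) - 3928) = 1/(-1321*1403 - 3928) = 1/(-1853363 - 3928) = 1/(-1857291) = -1/1857291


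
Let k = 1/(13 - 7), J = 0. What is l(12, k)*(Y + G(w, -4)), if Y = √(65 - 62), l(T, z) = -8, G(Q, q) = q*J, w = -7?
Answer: -8*√3 ≈ -13.856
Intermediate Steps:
G(Q, q) = 0 (G(Q, q) = q*0 = 0)
k = ⅙ (k = 1/6 = ⅙ ≈ 0.16667)
Y = √3 ≈ 1.7320
l(12, k)*(Y + G(w, -4)) = -8*(√3 + 0) = -8*√3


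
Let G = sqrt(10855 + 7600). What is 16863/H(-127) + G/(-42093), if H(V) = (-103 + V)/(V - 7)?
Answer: 1129821/115 - sqrt(18455)/42093 ≈ 9824.5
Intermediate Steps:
G = sqrt(18455) ≈ 135.85
H(V) = (-103 + V)/(-7 + V)
16863/H(-127) + G/(-42093) = 16863/(((-103 - 127)/(-7 - 127))) + sqrt(18455)/(-42093) = 16863/((-230/(-134))) + sqrt(18455)*(-1/42093) = 16863/((-1/134*(-230))) - sqrt(18455)/42093 = 16863/(115/67) - sqrt(18455)/42093 = 16863*(67/115) - sqrt(18455)/42093 = 1129821/115 - sqrt(18455)/42093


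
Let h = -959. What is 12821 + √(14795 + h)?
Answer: 12821 + 2*√3459 ≈ 12939.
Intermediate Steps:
12821 + √(14795 + h) = 12821 + √(14795 - 959) = 12821 + √13836 = 12821 + 2*√3459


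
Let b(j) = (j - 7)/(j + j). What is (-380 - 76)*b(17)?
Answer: -2280/17 ≈ -134.12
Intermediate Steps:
b(j) = (-7 + j)/(2*j) (b(j) = (-7 + j)/((2*j)) = (-7 + j)*(1/(2*j)) = (-7 + j)/(2*j))
(-380 - 76)*b(17) = (-380 - 76)*((½)*(-7 + 17)/17) = -228*10/17 = -456*5/17 = -2280/17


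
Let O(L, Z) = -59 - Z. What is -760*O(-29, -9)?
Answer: 38000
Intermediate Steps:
-760*O(-29, -9) = -760*(-59 - 1*(-9)) = -760*(-59 + 9) = -760*(-50) = 38000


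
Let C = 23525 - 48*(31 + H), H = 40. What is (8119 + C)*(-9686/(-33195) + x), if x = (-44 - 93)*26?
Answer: -1112789268448/11065 ≈ -1.0057e+8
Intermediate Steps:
C = 20117 (C = 23525 - 48*(31 + 40) = 23525 - 48*71 = 23525 - 3408 = 20117)
x = -3562 (x = -137*26 = -3562)
(8119 + C)*(-9686/(-33195) + x) = (8119 + 20117)*(-9686/(-33195) - 3562) = 28236*(-9686*(-1/33195) - 3562) = 28236*(9686/33195 - 3562) = 28236*(-118230904/33195) = -1112789268448/11065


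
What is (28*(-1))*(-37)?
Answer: 1036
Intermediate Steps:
(28*(-1))*(-37) = -28*(-37) = 1036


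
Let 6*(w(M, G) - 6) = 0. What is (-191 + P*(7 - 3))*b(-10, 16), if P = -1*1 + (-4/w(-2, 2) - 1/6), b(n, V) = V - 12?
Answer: -2380/3 ≈ -793.33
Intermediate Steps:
w(M, G) = 6 (w(M, G) = 6 + (⅙)*0 = 6 + 0 = 6)
b(n, V) = -12 + V
P = -11/6 (P = -1*1 + (-4/6 - 1/6) = -1 + (-4*⅙ - 1*⅙) = -1 + (-⅔ - ⅙) = -1 - ⅚ = -11/6 ≈ -1.8333)
(-191 + P*(7 - 3))*b(-10, 16) = (-191 - 11*(7 - 3)/6)*(-12 + 16) = (-191 - 11/6*4)*4 = (-191 - 22/3)*4 = -595/3*4 = -2380/3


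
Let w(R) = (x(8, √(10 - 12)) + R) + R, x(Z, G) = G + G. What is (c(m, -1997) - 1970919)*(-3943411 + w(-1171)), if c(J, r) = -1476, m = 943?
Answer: 7782583488435 - 3944790*I*√2 ≈ 7.7826e+12 - 5.5788e+6*I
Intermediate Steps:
x(Z, G) = 2*G
w(R) = 2*R + 2*I*√2 (w(R) = (2*√(10 - 12) + R) + R = (2*√(-2) + R) + R = (2*(I*√2) + R) + R = (2*I*√2 + R) + R = (R + 2*I*√2) + R = 2*R + 2*I*√2)
(c(m, -1997) - 1970919)*(-3943411 + w(-1171)) = (-1476 - 1970919)*(-3943411 + (2*(-1171) + 2*I*√2)) = -1972395*(-3943411 + (-2342 + 2*I*√2)) = -1972395*(-3945753 + 2*I*√2) = 7782583488435 - 3944790*I*√2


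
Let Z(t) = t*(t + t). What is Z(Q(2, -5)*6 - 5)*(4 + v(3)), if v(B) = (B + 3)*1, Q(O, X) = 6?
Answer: 19220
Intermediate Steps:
v(B) = 3 + B (v(B) = (3 + B)*1 = 3 + B)
Z(t) = 2*t² (Z(t) = t*(2*t) = 2*t²)
Z(Q(2, -5)*6 - 5)*(4 + v(3)) = (2*(6*6 - 5)²)*(4 + (3 + 3)) = (2*(36 - 5)²)*(4 + 6) = (2*31²)*10 = (2*961)*10 = 1922*10 = 19220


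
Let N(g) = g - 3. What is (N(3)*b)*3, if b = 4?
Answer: 0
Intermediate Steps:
N(g) = -3 + g
(N(3)*b)*3 = ((-3 + 3)*4)*3 = (0*4)*3 = 0*3 = 0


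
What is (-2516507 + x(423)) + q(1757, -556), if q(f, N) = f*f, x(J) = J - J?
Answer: 570542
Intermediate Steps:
x(J) = 0
q(f, N) = f²
(-2516507 + x(423)) + q(1757, -556) = (-2516507 + 0) + 1757² = -2516507 + 3087049 = 570542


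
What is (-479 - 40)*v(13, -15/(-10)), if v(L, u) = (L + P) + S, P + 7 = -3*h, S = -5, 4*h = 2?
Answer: 519/2 ≈ 259.50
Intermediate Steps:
h = ½ (h = (¼)*2 = ½ ≈ 0.50000)
P = -17/2 (P = -7 - 3*½ = -7 - 3/2 = -17/2 ≈ -8.5000)
v(L, u) = -27/2 + L (v(L, u) = (L - 17/2) - 5 = (-17/2 + L) - 5 = -27/2 + L)
(-479 - 40)*v(13, -15/(-10)) = (-479 - 40)*(-27/2 + 13) = -519*(-½) = 519/2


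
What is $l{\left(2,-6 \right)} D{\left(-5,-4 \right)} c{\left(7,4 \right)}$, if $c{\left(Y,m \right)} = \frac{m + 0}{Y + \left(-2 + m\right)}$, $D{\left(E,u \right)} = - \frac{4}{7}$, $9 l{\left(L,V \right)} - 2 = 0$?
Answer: $- \frac{32}{567} \approx -0.056437$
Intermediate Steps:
$l{\left(L,V \right)} = \frac{2}{9}$ ($l{\left(L,V \right)} = \frac{2}{9} + \frac{1}{9} \cdot 0 = \frac{2}{9} + 0 = \frac{2}{9}$)
$D{\left(E,u \right)} = - \frac{4}{7}$ ($D{\left(E,u \right)} = \left(-4\right) \frac{1}{7} = - \frac{4}{7}$)
$c{\left(Y,m \right)} = \frac{m}{-2 + Y + m}$
$l{\left(2,-6 \right)} D{\left(-5,-4 \right)} c{\left(7,4 \right)} = \frac{2}{9} \left(- \frac{4}{7}\right) \frac{4}{-2 + 7 + 4} = - \frac{8 \cdot \frac{4}{9}}{63} = - \frac{8 \cdot 4 \cdot \frac{1}{9}}{63} = \left(- \frac{8}{63}\right) \frac{4}{9} = - \frac{32}{567}$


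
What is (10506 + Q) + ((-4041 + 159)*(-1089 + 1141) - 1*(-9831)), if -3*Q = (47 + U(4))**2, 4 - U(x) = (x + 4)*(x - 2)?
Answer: -545806/3 ≈ -1.8194e+5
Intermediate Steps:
U(x) = 4 - (-2 + x)*(4 + x) (U(x) = 4 - (x + 4)*(x - 2) = 4 - (4 + x)*(-2 + x) = 4 - (-2 + x)*(4 + x))
Q = -1225/3 (Q = -(47 + (12 - 1*4**2 - 2*4))**2/3 = -(47 + (12 - 1*16 - 8))**2/3 = -(47 + (12 - 16 - 8))**2/3 = -(47 - 12)**2/3 = -1/3*35**2 = -1/3*1225 = -1225/3 ≈ -408.33)
(10506 + Q) + ((-4041 + 159)*(-1089 + 1141) - 1*(-9831)) = (10506 - 1225/3) + ((-4041 + 159)*(-1089 + 1141) - 1*(-9831)) = 30293/3 + (-3882*52 + 9831) = 30293/3 + (-201864 + 9831) = 30293/3 - 192033 = -545806/3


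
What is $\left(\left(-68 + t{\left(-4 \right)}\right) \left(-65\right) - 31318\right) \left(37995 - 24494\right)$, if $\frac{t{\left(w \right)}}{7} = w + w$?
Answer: $-314006258$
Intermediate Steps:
$t{\left(w \right)} = 14 w$ ($t{\left(w \right)} = 7 \left(w + w\right) = 7 \cdot 2 w = 14 w$)
$\left(\left(-68 + t{\left(-4 \right)}\right) \left(-65\right) - 31318\right) \left(37995 - 24494\right) = \left(\left(-68 + 14 \left(-4\right)\right) \left(-65\right) - 31318\right) \left(37995 - 24494\right) = \left(\left(-68 - 56\right) \left(-65\right) - 31318\right) \left(37995 - 24494\right) = \left(\left(-124\right) \left(-65\right) - 31318\right) 13501 = \left(8060 - 31318\right) 13501 = \left(-23258\right) 13501 = -314006258$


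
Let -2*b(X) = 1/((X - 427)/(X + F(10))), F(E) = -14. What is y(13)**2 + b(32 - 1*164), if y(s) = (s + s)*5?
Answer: 9447027/559 ≈ 16900.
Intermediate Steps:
y(s) = 10*s (y(s) = (2*s)*5 = 10*s)
b(X) = -(-14 + X)/(2*(-427 + X)) (b(X) = -(X - 14)/(X - 427)/2 = -(-14 + X)/(-427 + X)/2 = -(-14 + X)/(2*(-427 + X)))
y(13)**2 + b(32 - 1*164) = (10*13)**2 + (14 - (32 - 1*164))/(2*(-427 + (32 - 1*164))) = 130**2 + (14 - (32 - 164))/(2*(-427 + (32 - 164))) = 16900 + (14 - 1*(-132))/(2*(-427 - 132)) = 16900 + (1/2)*(14 + 132)/(-559) = 16900 + (1/2)*(-1/559)*146 = 16900 - 73/559 = 9447027/559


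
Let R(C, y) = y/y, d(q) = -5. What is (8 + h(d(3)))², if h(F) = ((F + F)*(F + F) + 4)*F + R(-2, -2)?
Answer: 261121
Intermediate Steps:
R(C, y) = 1
h(F) = 1 + F*(4 + 4*F²) (h(F) = ((F + F)*(F + F) + 4)*F + 1 = ((2*F)*(2*F) + 4)*F + 1 = (4*F² + 4)*F + 1 = (4 + 4*F²)*F + 1 = F*(4 + 4*F²) + 1 = 1 + F*(4 + 4*F²))
(8 + h(d(3)))² = (8 + (1 + 4*(-5) + 4*(-5)³))² = (8 + (1 - 20 + 4*(-125)))² = (8 + (1 - 20 - 500))² = (8 - 519)² = (-511)² = 261121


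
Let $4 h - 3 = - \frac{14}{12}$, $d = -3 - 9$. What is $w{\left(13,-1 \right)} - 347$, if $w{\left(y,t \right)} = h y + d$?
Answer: $- \frac{8473}{24} \approx -353.04$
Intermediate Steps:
$d = -12$ ($d = -3 - 9 = -12$)
$h = \frac{11}{24}$ ($h = \frac{3}{4} + \frac{\left(-14\right) \frac{1}{12}}{4} = \frac{3}{4} + \frac{1}{4} \left(- \frac{7}{6}\right) = \frac{3}{4} - \frac{7}{24} = \frac{11}{24} \approx 0.45833$)
$w{\left(y,t \right)} = -12 + \frac{11 y}{24}$ ($w{\left(y,t \right)} = \frac{11 y}{24} - 12 = -12 + \frac{11 y}{24}$)
$w{\left(13,-1 \right)} - 347 = \left(-12 + \frac{11}{24} \cdot 13\right) - 347 = \left(-12 + \frac{143}{24}\right) - 347 = - \frac{145}{24} - 347 = - \frac{8473}{24}$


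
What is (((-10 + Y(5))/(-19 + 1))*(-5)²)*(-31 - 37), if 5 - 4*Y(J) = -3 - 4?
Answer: -5950/9 ≈ -661.11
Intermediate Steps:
Y(J) = 3 (Y(J) = 5/4 - (-3 - 4)/4 = 5/4 - ¼*(-7) = 5/4 + 7/4 = 3)
(((-10 + Y(5))/(-19 + 1))*(-5)²)*(-31 - 37) = (((-10 + 3)/(-19 + 1))*(-5)²)*(-31 - 37) = (-7/(-18)*25)*(-68) = (-7*(-1/18)*25)*(-68) = ((7/18)*25)*(-68) = (175/18)*(-68) = -5950/9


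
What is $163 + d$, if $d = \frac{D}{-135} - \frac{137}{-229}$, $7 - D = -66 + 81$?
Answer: $\frac{5059472}{30915} \approx 163.66$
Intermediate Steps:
$D = -8$ ($D = 7 - \left(-66 + 81\right) = 7 - 15 = -8$)
$d = \frac{20327}{30915}$ ($d = - \frac{8}{-135} - \frac{137}{-229} = \left(-8\right) \left(- \frac{1}{135}\right) - - \frac{137}{229} = \frac{8}{135} + \frac{137}{229} = \frac{20327}{30915} \approx 0.65751$)
$163 + d = 163 + \frac{20327}{30915} = \frac{5059472}{30915}$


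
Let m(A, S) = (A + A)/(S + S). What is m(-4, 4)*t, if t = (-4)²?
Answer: -16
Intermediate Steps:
m(A, S) = A/S (m(A, S) = (2*A)/((2*S)) = (2*A)*(1/(2*S)) = A/S)
t = 16
m(-4, 4)*t = -4/4*16 = -4*¼*16 = -1*16 = -16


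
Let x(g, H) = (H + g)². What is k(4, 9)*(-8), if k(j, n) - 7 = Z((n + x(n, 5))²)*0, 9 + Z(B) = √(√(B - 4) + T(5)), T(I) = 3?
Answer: -56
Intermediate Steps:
Z(B) = -9 + √(3 + √(-4 + B)) (Z(B) = -9 + √(√(B - 4) + 3) = -9 + √(√(-4 + B) + 3) = -9 + √(3 + √(-4 + B)))
k(j, n) = 7 (k(j, n) = 7 + (-9 + √(3 + √(-4 + (n + (5 + n)²)²)))*0 = 7 + 0 = 7)
k(4, 9)*(-8) = 7*(-8) = -56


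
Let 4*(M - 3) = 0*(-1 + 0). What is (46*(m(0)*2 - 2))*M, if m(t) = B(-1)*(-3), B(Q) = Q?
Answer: 552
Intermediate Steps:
m(t) = 3 (m(t) = -1*(-3) = 3)
M = 3 (M = 3 + (0*(-1 + 0))/4 = 3 + (0*(-1))/4 = 3 + (¼)*0 = 3 + 0 = 3)
(46*(m(0)*2 - 2))*M = (46*(3*2 - 2))*3 = (46*(6 - 2))*3 = (46*4)*3 = 184*3 = 552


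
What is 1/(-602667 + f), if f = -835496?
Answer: -1/1438163 ≈ -6.9533e-7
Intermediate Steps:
1/(-602667 + f) = 1/(-602667 - 835496) = 1/(-1438163) = -1/1438163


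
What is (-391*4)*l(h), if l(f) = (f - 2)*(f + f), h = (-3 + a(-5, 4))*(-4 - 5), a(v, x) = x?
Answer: -309672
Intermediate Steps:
h = -9 (h = (-3 + 4)*(-4 - 5) = 1*(-9) = -9)
l(f) = 2*f*(-2 + f) (l(f) = (-2 + f)*(2*f) = 2*f*(-2 + f))
(-391*4)*l(h) = (-391*4)*(2*(-9)*(-2 - 9)) = (-23*68)*(2*(-9)*(-11)) = -1564*198 = -309672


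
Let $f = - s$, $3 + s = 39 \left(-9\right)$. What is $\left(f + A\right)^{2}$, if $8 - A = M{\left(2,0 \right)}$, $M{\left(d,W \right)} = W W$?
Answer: $131044$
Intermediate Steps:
$M{\left(d,W \right)} = W^{2}$
$s = -354$ ($s = -3 + 39 \left(-9\right) = -3 - 351 = -354$)
$A = 8$ ($A = 8 - 0^{2} = 8 - 0 = 8 + 0 = 8$)
$f = 354$ ($f = \left(-1\right) \left(-354\right) = 354$)
$\left(f + A\right)^{2} = \left(354 + 8\right)^{2} = 362^{2} = 131044$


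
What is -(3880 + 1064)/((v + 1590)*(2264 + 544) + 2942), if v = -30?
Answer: -2472/2191711 ≈ -0.0011279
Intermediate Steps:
-(3880 + 1064)/((v + 1590)*(2264 + 544) + 2942) = -(3880 + 1064)/((-30 + 1590)*(2264 + 544) + 2942) = -4944/(1560*2808 + 2942) = -4944/(4380480 + 2942) = -4944/4383422 = -1*2472/2191711 = -2472/2191711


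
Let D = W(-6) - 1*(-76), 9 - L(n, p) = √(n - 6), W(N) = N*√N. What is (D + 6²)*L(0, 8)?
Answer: 972 - 166*I*√6 ≈ 972.0 - 406.62*I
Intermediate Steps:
W(N) = N^(3/2)
L(n, p) = 9 - √(-6 + n) (L(n, p) = 9 - √(n - 6) = 9 - √(-6 + n))
D = 76 - 6*I*√6 (D = (-6)^(3/2) - 1*(-76) = -6*I*√6 + 76 = 76 - 6*I*√6 ≈ 76.0 - 14.697*I)
(D + 6²)*L(0, 8) = ((76 - 6*I*√6) + 6²)*(9 - √(-6 + 0)) = ((76 - 6*I*√6) + 36)*(9 - √(-6)) = (112 - 6*I*√6)*(9 - I*√6) = (9 - I*√6)*(112 - 6*I*√6)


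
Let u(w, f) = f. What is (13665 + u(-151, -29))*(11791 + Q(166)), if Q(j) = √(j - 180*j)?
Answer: 160782076 + 13636*I*√29714 ≈ 1.6078e+8 + 2.3505e+6*I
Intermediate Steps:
Q(j) = √179*√(-j) (Q(j) = √(-179*j) = √179*√(-j))
(13665 + u(-151, -29))*(11791 + Q(166)) = (13665 - 29)*(11791 + √179*√(-1*166)) = 13636*(11791 + √179*√(-166)) = 13636*(11791 + √179*(I*√166)) = 13636*(11791 + I*√29714) = 160782076 + 13636*I*√29714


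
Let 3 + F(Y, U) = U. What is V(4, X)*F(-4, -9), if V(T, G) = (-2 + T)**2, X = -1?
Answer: -48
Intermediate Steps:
F(Y, U) = -3 + U
V(4, X)*F(-4, -9) = (-2 + 4)**2*(-3 - 9) = 2**2*(-12) = 4*(-12) = -48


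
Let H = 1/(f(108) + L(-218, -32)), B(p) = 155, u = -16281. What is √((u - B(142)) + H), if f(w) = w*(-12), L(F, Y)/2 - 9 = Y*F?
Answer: I*√2640119203662/12674 ≈ 128.2*I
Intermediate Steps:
L(F, Y) = 18 + 2*F*Y (L(F, Y) = 18 + 2*(Y*F) = 18 + 2*(F*Y) = 18 + 2*F*Y)
f(w) = -12*w
H = 1/12674 (H = 1/(-12*108 + (18 + 2*(-218)*(-32))) = 1/(-1296 + (18 + 13952)) = 1/(-1296 + 13970) = 1/12674 ≈ 7.8902e-5)
√((u - B(142)) + H) = √((-16281 - 1*155) + 1/12674) = √((-16281 - 155) + 1/12674) = √(-16436 + 1/12674) = √(-208309863/12674) = I*√2640119203662/12674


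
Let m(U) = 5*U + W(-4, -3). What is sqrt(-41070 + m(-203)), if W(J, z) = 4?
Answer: 13*I*sqrt(249) ≈ 205.14*I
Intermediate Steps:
m(U) = 4 + 5*U (m(U) = 5*U + 4 = 4 + 5*U)
sqrt(-41070 + m(-203)) = sqrt(-41070 + (4 + 5*(-203))) = sqrt(-41070 + (4 - 1015)) = sqrt(-41070 - 1011) = sqrt(-42081) = 13*I*sqrt(249)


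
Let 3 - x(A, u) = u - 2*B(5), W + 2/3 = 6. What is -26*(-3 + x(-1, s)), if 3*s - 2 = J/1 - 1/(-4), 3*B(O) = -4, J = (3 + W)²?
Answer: 37297/54 ≈ 690.69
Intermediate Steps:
W = 16/3 (W = -⅔ + 6 = 16/3 ≈ 5.3333)
J = 625/9 (J = (3 + 16/3)² = (25/3)² = 625/9 ≈ 69.444)
B(O) = -4/3 (B(O) = (⅓)*(-4) = -4/3)
s = 2581/108 (s = ⅔ + ((625/9)/1 - 1/(-4))/3 = ⅔ + ((625/9)*1 - 1*(-¼))/3 = ⅔ + (625/9 + ¼)/3 = ⅔ + (⅓)*(2509/36) = ⅔ + 2509/108 = 2581/108 ≈ 23.898)
x(A, u) = ⅓ - u (x(A, u) = 3 - (u - 2*(-4/3)) = 3 - (u + 8/3) = 3 - (8/3 + u) = 3 + (-8/3 - u) = ⅓ - u)
-26*(-3 + x(-1, s)) = -26*(-3 + (⅓ - 1*2581/108)) = -26*(-3 + (⅓ - 2581/108)) = -26*(-3 - 2545/108) = -26*(-2869/108) = 37297/54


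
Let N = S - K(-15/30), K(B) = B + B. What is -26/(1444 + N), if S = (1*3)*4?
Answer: -26/1457 ≈ -0.017845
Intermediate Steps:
S = 12 (S = 3*4 = 12)
K(B) = 2*B
N = 13 (N = 12 - 2*(-15/30) = 12 - 2*(-15*1/30) = 12 - 2*(-1)/2 = 12 - 1*(-1) = 12 + 1 = 13)
-26/(1444 + N) = -26/(1444 + 13) = -26/1457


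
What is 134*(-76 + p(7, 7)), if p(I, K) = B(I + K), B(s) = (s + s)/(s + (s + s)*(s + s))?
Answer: -580220/57 ≈ -10179.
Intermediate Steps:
B(s) = 2*s/(s + 4*s**2) (B(s) = (2*s)/(s + (2*s)*(2*s)) = (2*s)/(s + 4*s**2) = 2*s/(s + 4*s**2))
p(I, K) = 2/(1 + 4*I + 4*K) (p(I, K) = 2/(1 + 4*(I + K)) = 2/(1 + (4*I + 4*K)) = 2/(1 + 4*I + 4*K))
134*(-76 + p(7, 7)) = 134*(-76 + 2/(1 + 4*7 + 4*7)) = 134*(-76 + 2/(1 + 28 + 28)) = 134*(-76 + 2/57) = 134*(-4330/57) = -580220/57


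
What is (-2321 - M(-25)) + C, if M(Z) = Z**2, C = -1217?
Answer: -4163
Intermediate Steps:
(-2321 - M(-25)) + C = (-2321 - 1*(-25)**2) - 1217 = (-2321 - 1*625) - 1217 = (-2321 - 625) - 1217 = -2946 - 1217 = -4163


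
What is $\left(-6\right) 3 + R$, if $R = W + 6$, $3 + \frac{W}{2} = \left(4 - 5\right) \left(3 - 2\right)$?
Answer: $-20$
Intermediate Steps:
$W = -8$ ($W = -6 + 2 \left(4 - 5\right) \left(3 - 2\right) = -6 + 2 \left(\left(-1\right) 1\right) = -6 + 2 \left(-1\right) = -6 - 2 = -8$)
$R = -2$ ($R = -8 + 6 = -2$)
$\left(-6\right) 3 + R = \left(-6\right) 3 - 2 = -18 - 2 = -20$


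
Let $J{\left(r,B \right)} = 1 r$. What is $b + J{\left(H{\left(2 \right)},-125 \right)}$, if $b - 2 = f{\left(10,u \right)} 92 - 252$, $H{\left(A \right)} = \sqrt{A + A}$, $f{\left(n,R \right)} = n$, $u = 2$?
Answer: $672$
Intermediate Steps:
$H{\left(A \right)} = \sqrt{2} \sqrt{A}$ ($H{\left(A \right)} = \sqrt{2 A} = \sqrt{2} \sqrt{A}$)
$J{\left(r,B \right)} = r$
$b = 670$ ($b = 2 + \left(10 \cdot 92 - 252\right) = 2 + \left(920 - 252\right) = 2 + 668 = 670$)
$b + J{\left(H{\left(2 \right)},-125 \right)} = 670 + \sqrt{2} \sqrt{2} = 670 + 2 = 672$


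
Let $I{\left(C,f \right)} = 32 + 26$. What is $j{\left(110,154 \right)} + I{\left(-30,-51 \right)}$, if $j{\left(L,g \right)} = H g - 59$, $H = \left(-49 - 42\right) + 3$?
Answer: $-13553$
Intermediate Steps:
$H = -88$ ($H = -91 + 3 = -88$)
$j{\left(L,g \right)} = -59 - 88 g$ ($j{\left(L,g \right)} = - 88 g - 59 = -59 - 88 g$)
$I{\left(C,f \right)} = 58$
$j{\left(110,154 \right)} + I{\left(-30,-51 \right)} = \left(-59 - 13552\right) + 58 = -13611 + 58 = -13553$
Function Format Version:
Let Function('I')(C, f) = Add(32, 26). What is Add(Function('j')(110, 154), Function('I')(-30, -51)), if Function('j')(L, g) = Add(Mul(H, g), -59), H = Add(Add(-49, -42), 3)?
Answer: -13553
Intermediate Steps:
H = -88 (H = Add(-91, 3) = -88)
Function('j')(L, g) = Add(-59, Mul(-88, g)) (Function('j')(L, g) = Add(Mul(-88, g), -59) = Add(-59, Mul(-88, g)))
Function('I')(C, f) = 58
Add(Function('j')(110, 154), Function('I')(-30, -51)) = Add(Add(-59, Mul(-88, 154)), 58) = Add(Add(-59, -13552), 58) = Add(-13611, 58) = -13553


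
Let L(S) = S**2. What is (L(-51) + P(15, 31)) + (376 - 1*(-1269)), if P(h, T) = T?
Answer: 4277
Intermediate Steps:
(L(-51) + P(15, 31)) + (376 - 1*(-1269)) = ((-51)**2 + 31) + (376 - 1*(-1269)) = (2601 + 31) + (376 + 1269) = 2632 + 1645 = 4277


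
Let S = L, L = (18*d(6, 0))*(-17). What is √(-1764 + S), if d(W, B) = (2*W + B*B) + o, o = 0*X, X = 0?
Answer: 6*I*√151 ≈ 73.729*I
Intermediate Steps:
o = 0 (o = 0*0 = 0)
d(W, B) = B² + 2*W (d(W, B) = (2*W + B*B) + 0 = (2*W + B²) + 0 = (B² + 2*W) + 0 = B² + 2*W)
L = -3672 (L = (18*(0² + 2*6))*(-17) = (18*(0 + 12))*(-17) = (18*12)*(-17) = 216*(-17) = -3672)
S = -3672
√(-1764 + S) = √(-1764 - 3672) = √(-5436) = 6*I*√151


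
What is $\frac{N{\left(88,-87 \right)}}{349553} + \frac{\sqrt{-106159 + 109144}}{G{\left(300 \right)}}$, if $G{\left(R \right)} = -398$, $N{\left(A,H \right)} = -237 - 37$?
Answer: $- \frac{274}{349553} - \frac{\sqrt{2985}}{398} \approx -0.13806$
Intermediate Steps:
$N{\left(A,H \right)} = -274$ ($N{\left(A,H \right)} = -237 - 37 = -274$)
$\frac{N{\left(88,-87 \right)}}{349553} + \frac{\sqrt{-106159 + 109144}}{G{\left(300 \right)}} = - \frac{274}{349553} + \frac{\sqrt{-106159 + 109144}}{-398} = \left(-274\right) \frac{1}{349553} + \sqrt{2985} \left(- \frac{1}{398}\right) = - \frac{274}{349553} - \frac{\sqrt{2985}}{398}$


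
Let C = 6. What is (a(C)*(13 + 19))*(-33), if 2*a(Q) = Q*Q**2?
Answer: -114048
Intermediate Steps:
a(Q) = Q**3/2 (a(Q) = (Q*Q**2)/2 = Q**3/2)
(a(C)*(13 + 19))*(-33) = (((1/2)*6**3)*(13 + 19))*(-33) = (((1/2)*216)*32)*(-33) = (108*32)*(-33) = 3456*(-33) = -114048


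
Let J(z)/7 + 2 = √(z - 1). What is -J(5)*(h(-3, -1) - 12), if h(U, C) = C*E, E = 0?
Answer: 0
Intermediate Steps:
J(z) = -14 + 7*√(-1 + z) (J(z) = -14 + 7*√(z - 1) = -14 + 7*√(-1 + z))
h(U, C) = 0 (h(U, C) = C*0 = 0)
-J(5)*(h(-3, -1) - 12) = -(-14 + 7*√(-1 + 5))*(0 - 12) = -(-14 + 7*√4)*(-12) = -(-14 + 7*2)*(-12) = -(-14 + 14)*(-12) = -0*(-12) = -1*0 = 0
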